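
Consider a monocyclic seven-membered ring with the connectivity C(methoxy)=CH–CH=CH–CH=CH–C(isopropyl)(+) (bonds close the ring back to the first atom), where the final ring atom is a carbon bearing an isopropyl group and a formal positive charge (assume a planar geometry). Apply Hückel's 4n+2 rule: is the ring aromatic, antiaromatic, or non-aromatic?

Aromatic

Check conjugation: each doubly-bonded ring atom is sp² with one p-orbital electron; the carbocation has an empty p orbital — every position has a p orbital, so the cyclic π system is continuous.
π-electron count: 3 × 2 = 6 from the double-bond units + 0 from the C(isopropyl)(+) atom = 6.
6 = 4(1) + 2, which satisfies Hückel's 4n+2 rule.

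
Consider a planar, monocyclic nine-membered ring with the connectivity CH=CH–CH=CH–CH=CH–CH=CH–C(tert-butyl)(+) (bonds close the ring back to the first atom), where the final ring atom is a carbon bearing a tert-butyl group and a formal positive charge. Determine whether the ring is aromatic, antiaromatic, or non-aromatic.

All ring atoms are sp² and supply a p orbital to the ring (the double-bond atoms are sp², each contributing one p electron; the carbocation has an empty p orbital); the conjugation is uninterrupted.
Tallying contributions gives 4 × 2 = 8 from the double-bond units + 0 from the C(tert-butyl)(+) atom = 8.
With 8 = 4·2 π electrons, Hückel's rule classifies the planar ring as antiaromatic.

Antiaromatic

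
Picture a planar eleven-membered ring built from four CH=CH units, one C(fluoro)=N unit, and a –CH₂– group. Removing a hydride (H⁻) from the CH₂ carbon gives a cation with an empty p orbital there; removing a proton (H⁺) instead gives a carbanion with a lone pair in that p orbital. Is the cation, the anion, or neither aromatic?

The cation

Both ions have a continuous loop of p orbitals — each ring atom is sp².
Cation: 5 × 2 + 0 = 10 π electrons → 4(2)+2, aromatic.
Anion: 5 × 2 + 2 = 12 π electrons → 4(3), antiaromatic.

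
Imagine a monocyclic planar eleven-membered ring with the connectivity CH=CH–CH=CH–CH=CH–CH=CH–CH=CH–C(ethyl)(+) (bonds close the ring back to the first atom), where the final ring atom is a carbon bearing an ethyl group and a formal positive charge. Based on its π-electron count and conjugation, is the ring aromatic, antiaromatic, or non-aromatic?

Aromatic

Every ring atom contributes a p orbital perpendicular to the ring (every atom in a ring double bond is sp² and brings one electron to the p orbital; the carbocation has an empty p orbital), so the π system is cyclic and fully conjugated.
Tallying contributions gives 5 × 2 = 10 from the double-bond units + 0 from the C(ethyl)(+) atom = 10.
With 10 π electrons (n = 2), the Hückel 4n+2 condition holds.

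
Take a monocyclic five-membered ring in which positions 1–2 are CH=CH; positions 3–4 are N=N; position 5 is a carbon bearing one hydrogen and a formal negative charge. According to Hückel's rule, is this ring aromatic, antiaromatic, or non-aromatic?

Check conjugation: the double-bond atoms are sp², each contributing one p electron; each =N– nitrogen is pyridine-type (lone pair in the sp² plane, one electron in the p orbital); the carbanion's lone pair occupies the p orbital — every position has a p orbital, so the cyclic π system is continuous.
Tallying contributions gives 2 × 2 = 4 from the double-bond units + 2 from the CH(-) atom = 6.
That gives a 4n+2 count (6, n = 1).

Aromatic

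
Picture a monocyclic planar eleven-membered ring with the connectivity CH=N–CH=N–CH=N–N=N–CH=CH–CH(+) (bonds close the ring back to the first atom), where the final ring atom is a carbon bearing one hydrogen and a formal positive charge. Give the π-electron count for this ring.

Every ring atom contributes a p orbital perpendicular to the ring (every atom in a ring double bond is sp² and brings one electron to the p orbital; the doubly-bonded nitrogens are pyridine-type — their lone pairs lie in the ring plane, leaving one electron in the p orbital; the carbocation has an empty p orbital), so the π system is cyclic and fully conjugated.
Tallying contributions gives 5 × 2 = 10 from the double-bond units + 0 from the CH(+) atom = 10.

10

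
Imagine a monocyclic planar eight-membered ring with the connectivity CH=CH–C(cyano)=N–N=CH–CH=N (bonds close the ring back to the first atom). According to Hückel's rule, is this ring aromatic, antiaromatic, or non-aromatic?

All ring atoms are sp² and supply a p orbital to the ring (the double-bond atoms are sp², each contributing one p electron; the doubly-bonded nitrogens are pyridine-type — their lone pairs lie in the ring plane, leaving one electron in the p orbital); the conjugation is uninterrupted.
Adding the contributions, 4 × 2 = 8 from the 4 double-bond units.
A 4n π count (8, n = 2) in a planar conjugated ring means antiaromatic.

Antiaromatic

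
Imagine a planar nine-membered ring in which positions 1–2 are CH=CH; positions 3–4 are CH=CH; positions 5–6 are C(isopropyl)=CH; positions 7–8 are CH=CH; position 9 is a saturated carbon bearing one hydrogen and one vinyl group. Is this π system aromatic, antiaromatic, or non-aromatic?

Non-aromatic

The CH(vinyl) position has four σ bonds — that saturated carbon is sp³ and has no p orbital in the ring π system — so the cyclic conjugation is interrupted.
A ring that is not fully conjugated cannot be aromatic or antiaromatic regardless of its π-electron count.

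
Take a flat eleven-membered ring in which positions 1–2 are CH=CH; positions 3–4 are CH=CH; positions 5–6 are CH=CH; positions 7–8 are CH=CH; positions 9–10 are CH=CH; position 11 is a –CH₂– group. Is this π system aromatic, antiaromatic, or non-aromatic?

At the CH2 position, the tetrahedral CH₂ carbon is sp³ and has no p orbital in the ring π system; the ring's p-orbital overlap is broken there.
Broken conjugation rules out both aromaticity and antiaromaticity.

Non-aromatic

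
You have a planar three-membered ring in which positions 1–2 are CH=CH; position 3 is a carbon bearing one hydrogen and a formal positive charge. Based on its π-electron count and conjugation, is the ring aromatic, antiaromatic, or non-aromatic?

Every ring atom contributes a p orbital perpendicular to the ring (each doubly-bonded ring atom is sp² with one p-orbital electron; the carbocation has an empty p orbital), so the π system is cyclic and fully conjugated.
Tallying contributions gives 1 × 2 = 2 from the double-bond unit + 0 from the CH(+) atom = 2.
Since 2 = 4·0 + 2, the ring meets the 4n+2 criterion.

Aromatic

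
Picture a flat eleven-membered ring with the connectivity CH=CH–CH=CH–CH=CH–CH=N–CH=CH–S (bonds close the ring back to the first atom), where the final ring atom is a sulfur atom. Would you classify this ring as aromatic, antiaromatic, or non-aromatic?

Check conjugation: each doubly-bonded ring atom is sp² with one p-orbital electron; each sp² =N– keeps its lone pair in-plane and puts one electron into the π system; the sulfur donates one lone pair from its p orbital — every position has a p orbital, so the cyclic π system is continuous.
Counting π electrons: 5 × 2 = 10 from the double-bond units + 2 from the S atom = 12.
12 is a 4n count (n = 3), so the planar conjugated ring is antiaromatic.

Antiaromatic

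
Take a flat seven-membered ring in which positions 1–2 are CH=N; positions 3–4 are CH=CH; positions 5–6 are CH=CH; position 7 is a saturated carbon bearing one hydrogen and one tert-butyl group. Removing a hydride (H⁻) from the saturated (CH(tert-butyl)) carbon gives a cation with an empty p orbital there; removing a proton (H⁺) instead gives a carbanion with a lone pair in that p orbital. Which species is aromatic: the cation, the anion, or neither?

In either ion the ring is fully conjugated: every atom, including the new sp² carbon, supplies a p orbital.
Cation: 3 × 2 + 0 = 6 π electrons → 4(1)+2, aromatic.
Anion: 3 × 2 + 2 = 8 π electrons → 4(2), antiaromatic.

The cation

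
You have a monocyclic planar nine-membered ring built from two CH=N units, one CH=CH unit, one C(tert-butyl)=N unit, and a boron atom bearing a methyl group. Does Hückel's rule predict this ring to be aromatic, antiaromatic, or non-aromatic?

Antiaromatic

Every ring atom contributes a p orbital perpendicular to the ring (the double-bond atoms are sp², each contributing one p electron; each sp² =N– keeps its lone pair in-plane and puts one electron into the π system; the boron has an empty p orbital), so the π system is cyclic and fully conjugated.
Tallying contributions gives 4 × 2 = 8 from the double-bond units + 0 from the B(methyl) atom = 8.
With 8 = 4·2 π electrons, Hückel's rule classifies the planar ring as antiaromatic.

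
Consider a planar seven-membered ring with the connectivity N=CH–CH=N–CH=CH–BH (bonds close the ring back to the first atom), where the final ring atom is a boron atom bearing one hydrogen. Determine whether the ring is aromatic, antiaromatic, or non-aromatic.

Aromatic

Check conjugation: every atom in a ring double bond is sp² and brings one electron to the p orbital; the doubly-bonded nitrogens are pyridine-type — their lone pairs lie in the ring plane, leaving one electron in the p orbital; the boron has an empty p orbital — every position has a p orbital, so the cyclic π system is continuous.
Adding the contributions, 3 × 2 = 6 from the double-bond units + 0 from the BH atom = 6.
With 6 π electrons (n = 1), the Hückel 4n+2 condition holds.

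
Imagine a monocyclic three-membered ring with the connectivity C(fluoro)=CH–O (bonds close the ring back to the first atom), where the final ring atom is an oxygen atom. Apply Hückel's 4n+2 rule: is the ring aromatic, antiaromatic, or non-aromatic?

Every ring atom contributes a p orbital perpendicular to the ring (every atom in a ring double bond is sp² and brings one electron to the p orbital; the oxygen donates one lone pair from its p orbital), so the π system is cyclic and fully conjugated.
Tallying contributions gives 1 × 2 = 2 from the double-bond unit + 2 from the O atom = 4.
With 4 = 4·1 π electrons, Hückel's rule classifies the planar ring as antiaromatic.

Antiaromatic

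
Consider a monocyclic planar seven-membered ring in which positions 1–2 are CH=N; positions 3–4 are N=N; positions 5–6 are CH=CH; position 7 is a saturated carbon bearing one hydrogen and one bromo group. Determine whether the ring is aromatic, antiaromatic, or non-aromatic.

Non-aromatic

Because that saturated carbon is sp³ and has no p orbital in the ring π system at the CH(bromo) position, the π system cannot extend all the way around the ring.
Broken conjugation rules out both aromaticity and antiaromaticity.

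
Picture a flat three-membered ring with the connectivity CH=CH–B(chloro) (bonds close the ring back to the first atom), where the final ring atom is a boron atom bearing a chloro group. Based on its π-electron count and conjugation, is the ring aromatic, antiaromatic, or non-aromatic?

All ring atoms are sp² and supply a p orbital to the ring (the double-bond atoms are sp², each contributing one p electron; the boron has an empty p orbital); the conjugation is uninterrupted.
Tallying contributions gives 1 × 2 = 2 from the double-bond unit + 0 from the B(chloro) atom = 2.
Since 2 = 4·0 + 2, the ring meets the 4n+2 criterion.

Aromatic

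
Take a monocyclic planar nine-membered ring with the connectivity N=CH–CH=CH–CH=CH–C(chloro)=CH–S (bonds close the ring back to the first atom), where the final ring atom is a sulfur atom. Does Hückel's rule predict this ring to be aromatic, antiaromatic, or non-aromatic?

Aromatic

Every ring atom contributes a p orbital perpendicular to the ring (every atom in a ring double bond is sp² and brings one electron to the p orbital; each sp² =N– keeps its lone pair in-plane and puts one electron into the π system; the sulfur donates one lone pair from its p orbital), so the π system is cyclic and fully conjugated.
Adding the contributions, 4 × 2 = 8 from the double-bond units + 2 from the S atom = 10.
With 10 π electrons (n = 2), the Hückel 4n+2 condition holds.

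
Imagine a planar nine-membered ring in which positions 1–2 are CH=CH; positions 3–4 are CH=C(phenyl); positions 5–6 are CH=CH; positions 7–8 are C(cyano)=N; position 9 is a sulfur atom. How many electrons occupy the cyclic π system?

Check conjugation: every atom in a ring double bond is sp² and brings one electron to the p orbital; the doubly-bonded nitrogens are pyridine-type — their lone pairs lie in the ring plane, leaving one electron in the p orbital; the sulfur donates one lone pair from its p orbital — every position has a p orbital, so the cyclic π system is continuous.
Adding the contributions, 4 × 2 = 8 from the double-bond units + 2 from the S atom = 10.

10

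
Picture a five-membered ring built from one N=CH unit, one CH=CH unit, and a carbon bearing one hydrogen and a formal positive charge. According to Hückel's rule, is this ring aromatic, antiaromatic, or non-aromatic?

Antiaromatic

All ring atoms are sp² and supply a p orbital to the ring (every atom in a ring double bond is sp² and brings one electron to the p orbital; each sp² =N– keeps its lone pair in-plane and puts one electron into the π system; the carbocation has an empty p orbital); the conjugation is uninterrupted.
Tallying contributions gives 2 × 2 = 4 from the double-bond units + 0 from the CH(+) atom = 4.
With 4 = 4·1 π electrons, Hückel's rule classifies the planar ring as antiaromatic.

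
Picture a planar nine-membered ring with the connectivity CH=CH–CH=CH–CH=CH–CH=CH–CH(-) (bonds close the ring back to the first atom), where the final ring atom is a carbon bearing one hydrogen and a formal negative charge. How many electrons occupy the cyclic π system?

10

The p orbitals form a continuous loop: every atom in a ring double bond is sp² and brings one electron to the p orbital; the carbanion's lone pair occupies the p orbital. The ring is fully conjugated.
Adding the contributions, 4 × 2 = 8 from the double-bond units + 2 from the CH(-) atom = 10.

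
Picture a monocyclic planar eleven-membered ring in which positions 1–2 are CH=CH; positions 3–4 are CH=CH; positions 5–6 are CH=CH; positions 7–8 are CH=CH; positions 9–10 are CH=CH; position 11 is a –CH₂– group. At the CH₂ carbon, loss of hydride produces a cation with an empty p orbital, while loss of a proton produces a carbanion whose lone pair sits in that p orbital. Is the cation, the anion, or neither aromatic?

In both ions every ring atom is sp² and contributes a p orbital, so both rings are fully conjugated.
Cation: 5 × 2 + 0 = 10 π electrons → 4(2)+2, aromatic.
Anion: 5 × 2 + 2 = 12 π electrons → 4(3), antiaromatic.

The cation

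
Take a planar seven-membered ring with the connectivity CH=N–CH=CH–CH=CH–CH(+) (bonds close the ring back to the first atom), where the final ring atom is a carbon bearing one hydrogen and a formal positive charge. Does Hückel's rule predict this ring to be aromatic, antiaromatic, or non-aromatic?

Every ring atom contributes a p orbital perpendicular to the ring (the double-bond atoms are sp², each contributing one p electron; each sp² =N– keeps its lone pair in-plane and puts one electron into the π system; the carbocation has an empty p orbital), so the π system is cyclic and fully conjugated.
Tallying contributions gives 3 × 2 = 6 from the double-bond units + 0 from the CH(+) atom = 6.
6 = 4(1) + 2, which satisfies Hückel's 4n+2 rule.

Aromatic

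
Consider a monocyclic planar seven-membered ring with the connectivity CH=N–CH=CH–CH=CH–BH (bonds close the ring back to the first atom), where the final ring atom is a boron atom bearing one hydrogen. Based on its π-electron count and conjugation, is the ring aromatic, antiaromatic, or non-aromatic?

Every ring atom contributes a p orbital perpendicular to the ring (every atom in a ring double bond is sp² and brings one electron to the p orbital; each =N– nitrogen is pyridine-type (lone pair in the sp² plane, one electron in the p orbital); the boron has an empty p orbital), so the π system is cyclic and fully conjugated.
π-electron count: 3 × 2 = 6 from the double-bond units + 0 from the BH atom = 6.
6 = 4(1) + 2, which satisfies Hückel's 4n+2 rule.

Aromatic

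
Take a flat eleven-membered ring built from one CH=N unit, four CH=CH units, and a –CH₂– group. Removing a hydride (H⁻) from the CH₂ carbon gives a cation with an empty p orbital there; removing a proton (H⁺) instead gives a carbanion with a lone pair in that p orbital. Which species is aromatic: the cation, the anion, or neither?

In both ions every ring atom is sp² and contributes a p orbital, so both rings are fully conjugated.
Cation: 5 × 2 + 0 = 10 π electrons → 4(2)+2, aromatic.
Anion: 5 × 2 + 2 = 12 π electrons → 4(3), antiaromatic.

The cation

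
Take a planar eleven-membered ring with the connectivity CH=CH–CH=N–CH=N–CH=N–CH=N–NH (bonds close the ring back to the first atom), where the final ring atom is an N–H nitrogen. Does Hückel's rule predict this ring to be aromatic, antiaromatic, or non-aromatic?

Antiaromatic

Every ring atom contributes a p orbital perpendicular to the ring (each doubly-bonded ring atom is sp² with one p-orbital electron; each sp² =N– keeps its lone pair in-plane and puts one electron into the π system; the pyrrole-type nitrogen donates its lone pair from the p orbital), so the π system is cyclic and fully conjugated.
Counting π electrons: 5 × 2 = 10 from the double-bond units + 2 from the NH atom = 12.
With 12 = 4·3 π electrons, Hückel's rule classifies the planar ring as antiaromatic.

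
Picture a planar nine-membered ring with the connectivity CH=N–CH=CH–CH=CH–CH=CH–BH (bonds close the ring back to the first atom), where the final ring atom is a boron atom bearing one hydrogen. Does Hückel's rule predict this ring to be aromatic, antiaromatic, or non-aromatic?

The p orbitals form a continuous loop: the double-bond atoms are sp², each contributing one p electron; each sp² =N– keeps its lone pair in-plane and puts one electron into the π system; the boron has an empty p orbital. The ring is fully conjugated.
Adding the contributions, 4 × 2 = 8 from the double-bond units + 0 from the BH atom = 8.
A 4n π count (8, n = 2) in a planar conjugated ring means antiaromatic.

Antiaromatic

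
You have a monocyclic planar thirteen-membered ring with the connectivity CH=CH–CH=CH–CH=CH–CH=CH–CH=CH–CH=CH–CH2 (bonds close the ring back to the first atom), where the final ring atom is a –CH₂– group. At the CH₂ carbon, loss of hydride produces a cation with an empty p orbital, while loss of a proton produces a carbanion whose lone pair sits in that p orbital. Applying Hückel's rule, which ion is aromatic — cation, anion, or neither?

The anion

In either ion the ring is fully conjugated: every atom, including the new sp² carbon, supplies a p orbital.
Cation: 6 × 2 + 0 = 12 π electrons → 4(3), antiaromatic.
Anion: 6 × 2 + 2 = 14 π electrons → 4(3)+2, aromatic.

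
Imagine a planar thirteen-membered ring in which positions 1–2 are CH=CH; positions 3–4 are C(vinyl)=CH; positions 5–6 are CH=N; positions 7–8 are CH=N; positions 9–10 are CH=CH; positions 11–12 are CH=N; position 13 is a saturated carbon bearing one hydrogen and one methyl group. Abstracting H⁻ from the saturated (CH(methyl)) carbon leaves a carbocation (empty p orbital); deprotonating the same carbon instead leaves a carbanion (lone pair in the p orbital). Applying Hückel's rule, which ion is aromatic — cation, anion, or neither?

The anion

Both ions have a continuous loop of p orbitals — each ring atom is sp².
Cation: 6 × 2 + 0 = 12 π electrons → 4(3), antiaromatic.
Anion: 6 × 2 + 2 = 14 π electrons → 4(3)+2, aromatic.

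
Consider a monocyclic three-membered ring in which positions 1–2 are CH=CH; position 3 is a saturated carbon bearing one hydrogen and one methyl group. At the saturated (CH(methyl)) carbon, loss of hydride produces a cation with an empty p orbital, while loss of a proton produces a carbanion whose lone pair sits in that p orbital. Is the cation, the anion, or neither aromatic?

In either ion the ring is fully conjugated: every atom, including the new sp² carbon, supplies a p orbital.
Cation: 1 × 2 + 0 = 2 π electrons → 4(0)+2, aromatic.
Anion: 1 × 2 + 2 = 4 π electrons → 4(1), antiaromatic.

The cation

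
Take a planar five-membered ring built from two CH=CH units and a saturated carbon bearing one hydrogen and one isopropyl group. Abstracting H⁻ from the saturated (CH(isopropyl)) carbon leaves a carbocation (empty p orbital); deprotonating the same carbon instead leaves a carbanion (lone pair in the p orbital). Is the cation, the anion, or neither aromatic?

Once that carbon is sp², every ring atom has a p orbital and both ions are fully conjugated.
Cation: 2 × 2 + 0 = 4 π electrons → 4(1), antiaromatic.
Anion: 2 × 2 + 2 = 6 π electrons → 4(1)+2, aromatic.

The anion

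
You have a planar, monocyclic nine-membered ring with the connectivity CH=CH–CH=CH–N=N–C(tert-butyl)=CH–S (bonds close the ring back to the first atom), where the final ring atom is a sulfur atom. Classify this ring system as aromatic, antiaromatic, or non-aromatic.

Check conjugation: every atom in a ring double bond is sp² and brings one electron to the p orbital; each sp² =N– keeps its lone pair in-plane and puts one electron into the π system; the sulfur donates one lone pair from its p orbital — every position has a p orbital, so the cyclic π system is continuous.
Counting π electrons: 4 × 2 = 8 from the double-bond units + 2 from the S atom = 10.
10 = 4(2) + 2, which satisfies Hückel's 4n+2 rule.

Aromatic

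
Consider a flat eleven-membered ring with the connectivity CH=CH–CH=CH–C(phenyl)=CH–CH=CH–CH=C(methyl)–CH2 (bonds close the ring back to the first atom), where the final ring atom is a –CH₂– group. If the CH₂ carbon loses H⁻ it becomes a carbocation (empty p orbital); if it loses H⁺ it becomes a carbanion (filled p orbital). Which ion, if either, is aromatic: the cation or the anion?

The cation

In either ion the ring is fully conjugated: every atom, including the new sp² carbon, supplies a p orbital.
Cation: 5 × 2 + 0 = 10 π electrons → 4(2)+2, aromatic.
Anion: 5 × 2 + 2 = 12 π electrons → 4(3), antiaromatic.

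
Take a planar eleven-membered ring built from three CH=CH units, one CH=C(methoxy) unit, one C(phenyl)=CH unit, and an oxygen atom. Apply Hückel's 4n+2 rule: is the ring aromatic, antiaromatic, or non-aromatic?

Antiaromatic

Every ring atom contributes a p orbital perpendicular to the ring (every atom in a ring double bond is sp² and brings one electron to the p orbital; the oxygen donates one lone pair from its p orbital), so the π system is cyclic and fully conjugated.
Counting π electrons: 5 × 2 = 10 from the double-bond units + 2 from the O atom = 12.
12 is a 4n count (n = 3), so the planar conjugated ring is antiaromatic.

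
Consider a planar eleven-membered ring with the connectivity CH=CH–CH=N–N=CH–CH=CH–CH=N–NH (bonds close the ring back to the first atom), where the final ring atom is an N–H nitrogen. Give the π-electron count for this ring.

12

All ring atoms are sp² and supply a p orbital to the ring (each doubly-bonded ring atom is sp² with one p-orbital electron; each sp² =N– keeps its lone pair in-plane and puts one electron into the π system; the pyrrole-type nitrogen donates its lone pair from the p orbital); the conjugation is uninterrupted.
π-electron count: 5 × 2 = 10 from the double-bond units + 2 from the NH atom = 12.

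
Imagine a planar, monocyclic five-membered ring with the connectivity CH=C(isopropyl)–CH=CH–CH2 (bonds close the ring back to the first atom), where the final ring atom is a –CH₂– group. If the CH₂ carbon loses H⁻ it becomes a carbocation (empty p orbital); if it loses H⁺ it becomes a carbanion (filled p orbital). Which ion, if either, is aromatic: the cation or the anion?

The anion

In both ions every ring atom is sp² and contributes a p orbital, so both rings are fully conjugated.
Cation: 2 × 2 + 0 = 4 π electrons → 4(1), antiaromatic.
Anion: 2 × 2 + 2 = 6 π electrons → 4(1)+2, aromatic.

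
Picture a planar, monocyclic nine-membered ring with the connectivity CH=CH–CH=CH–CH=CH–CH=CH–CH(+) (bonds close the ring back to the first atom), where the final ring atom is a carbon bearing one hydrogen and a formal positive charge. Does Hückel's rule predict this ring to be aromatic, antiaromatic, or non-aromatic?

Antiaromatic

Every ring atom contributes a p orbital perpendicular to the ring (each doubly-bonded ring atom is sp² with one p-orbital electron; the carbocation has an empty p orbital), so the π system is cyclic and fully conjugated.
Counting π electrons: 4 × 2 = 8 from the double-bond units + 0 from the CH(+) atom = 8.
With 8 = 4·2 π electrons, Hückel's rule classifies the planar ring as antiaromatic.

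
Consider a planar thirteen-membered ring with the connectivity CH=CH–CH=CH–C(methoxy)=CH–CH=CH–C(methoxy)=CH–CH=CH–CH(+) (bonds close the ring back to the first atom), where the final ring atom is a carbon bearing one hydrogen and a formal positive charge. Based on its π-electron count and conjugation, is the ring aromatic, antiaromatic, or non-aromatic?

All ring atoms are sp² and supply a p orbital to the ring (the double-bond atoms are sp², each contributing one p electron; the carbocation has an empty p orbital); the conjugation is uninterrupted.
Tallying contributions gives 6 × 2 = 12 from the double-bond units + 0 from the CH(+) atom = 12.
With 12 = 4·3 π electrons, Hückel's rule classifies the planar ring as antiaromatic.

Antiaromatic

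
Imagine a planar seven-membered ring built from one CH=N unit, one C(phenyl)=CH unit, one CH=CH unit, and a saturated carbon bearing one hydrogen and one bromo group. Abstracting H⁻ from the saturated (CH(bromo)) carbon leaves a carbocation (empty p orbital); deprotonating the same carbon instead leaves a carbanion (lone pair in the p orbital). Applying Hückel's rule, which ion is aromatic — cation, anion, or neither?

The cation

Once that carbon is sp², every ring atom has a p orbital and both ions are fully conjugated.
Cation: 3 × 2 + 0 = 6 π electrons → 4(1)+2, aromatic.
Anion: 3 × 2 + 2 = 8 π electrons → 4(2), antiaromatic.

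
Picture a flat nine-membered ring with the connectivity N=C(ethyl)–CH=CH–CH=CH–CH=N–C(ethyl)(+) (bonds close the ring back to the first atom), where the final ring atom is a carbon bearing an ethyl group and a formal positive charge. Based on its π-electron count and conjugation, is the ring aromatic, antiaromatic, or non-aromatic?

Every ring atom contributes a p orbital perpendicular to the ring (the double-bond atoms are sp², each contributing one p electron; each =N– nitrogen is pyridine-type (lone pair in the sp² plane, one electron in the p orbital); the carbocation has an empty p orbital), so the π system is cyclic and fully conjugated.
Counting π electrons: 4 × 2 = 8 from the double-bond units + 0 from the C(ethyl)(+) atom = 8.
With 8 = 4·2 π electrons, Hückel's rule classifies the planar ring as antiaromatic.

Antiaromatic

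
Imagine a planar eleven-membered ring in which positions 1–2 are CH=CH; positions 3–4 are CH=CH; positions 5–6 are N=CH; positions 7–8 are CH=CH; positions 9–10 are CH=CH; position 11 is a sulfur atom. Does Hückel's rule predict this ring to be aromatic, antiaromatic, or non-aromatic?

Antiaromatic

The p orbitals form a continuous loop: the double-bond atoms are sp², each contributing one p electron; the doubly-bonded nitrogens are pyridine-type — their lone pairs lie in the ring plane, leaving one electron in the p orbital; the sulfur donates one lone pair from its p orbital. The ring is fully conjugated.
π-electron count: 5 × 2 = 10 from the double-bond units + 2 from the S atom = 12.
12 = 4(3); a planar, fully conjugated 4n system is antiaromatic.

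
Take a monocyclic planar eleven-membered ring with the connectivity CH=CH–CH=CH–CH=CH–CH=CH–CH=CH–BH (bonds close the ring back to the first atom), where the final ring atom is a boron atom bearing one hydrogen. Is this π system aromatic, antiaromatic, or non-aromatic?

Aromatic

Every ring atom contributes a p orbital perpendicular to the ring (each doubly-bonded ring atom is sp² with one p-orbital electron; the boron has an empty p orbital), so the π system is cyclic and fully conjugated.
π-electron count: 5 × 2 = 10 from the double-bond units + 0 from the BH atom = 10.
That gives a 4n+2 count (10, n = 2).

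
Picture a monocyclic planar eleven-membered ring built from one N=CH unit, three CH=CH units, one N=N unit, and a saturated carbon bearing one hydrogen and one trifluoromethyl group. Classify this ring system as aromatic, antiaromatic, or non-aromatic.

Non-aromatic

Because that saturated carbon is sp³ and has no p orbital in the ring π system at the CH(trifluoromethyl) position, the π system cannot extend all the way around the ring.
Hückel's rule only applies to fully conjugated rings, so this one is simply non-aromatic.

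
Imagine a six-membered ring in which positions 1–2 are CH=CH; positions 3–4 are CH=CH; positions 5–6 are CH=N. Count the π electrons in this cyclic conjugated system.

6

Every ring atom contributes a p orbital perpendicular to the ring (the double-bond atoms are sp², each contributing one p electron; each =N– nitrogen is pyridine-type (lone pair in the sp² plane, one electron in the p orbital)), so the π system is cyclic and fully conjugated.
π-electron count: 3 × 2 = 6 from the 3 double-bond units.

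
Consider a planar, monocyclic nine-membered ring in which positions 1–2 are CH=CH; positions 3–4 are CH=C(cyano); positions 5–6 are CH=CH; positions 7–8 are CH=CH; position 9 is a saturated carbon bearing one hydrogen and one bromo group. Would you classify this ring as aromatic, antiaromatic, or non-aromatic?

Because that saturated carbon is sp³ and has no p orbital in the ring π system at the CH(bromo) position, the π system cannot extend all the way around the ring.
Hückel's rule only applies to fully conjugated rings, so this one is simply non-aromatic.

Non-aromatic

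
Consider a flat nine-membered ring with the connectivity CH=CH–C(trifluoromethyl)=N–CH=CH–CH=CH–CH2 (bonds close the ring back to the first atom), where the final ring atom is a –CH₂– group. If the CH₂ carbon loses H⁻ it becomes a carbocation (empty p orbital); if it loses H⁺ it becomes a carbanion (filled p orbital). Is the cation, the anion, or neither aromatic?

The anion

In both ions every ring atom is sp² and contributes a p orbital, so both rings are fully conjugated.
Cation: 4 × 2 + 0 = 8 π electrons → 4(2), antiaromatic.
Anion: 4 × 2 + 2 = 10 π electrons → 4(2)+2, aromatic.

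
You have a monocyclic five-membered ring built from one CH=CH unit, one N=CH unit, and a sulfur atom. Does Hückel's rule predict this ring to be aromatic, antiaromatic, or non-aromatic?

Every ring atom contributes a p orbital perpendicular to the ring (every atom in a ring double bond is sp² and brings one electron to the p orbital; each =N– nitrogen is pyridine-type (lone pair in the sp² plane, one electron in the p orbital); the sulfur donates one lone pair from its p orbital), so the π system is cyclic and fully conjugated.
Counting π electrons: 2 × 2 = 4 from the double-bond units + 2 from the S atom = 6.
With 6 π electrons (n = 1), the Hückel 4n+2 condition holds.

Aromatic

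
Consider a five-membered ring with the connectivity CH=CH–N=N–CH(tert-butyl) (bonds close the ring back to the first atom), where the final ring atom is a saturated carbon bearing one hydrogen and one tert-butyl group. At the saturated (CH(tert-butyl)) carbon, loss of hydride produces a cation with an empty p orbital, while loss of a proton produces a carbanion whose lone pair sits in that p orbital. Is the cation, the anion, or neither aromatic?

In either ion the ring is fully conjugated: every atom, including the new sp² carbon, supplies a p orbital.
Cation: 2 × 2 + 0 = 4 π electrons → 4(1), antiaromatic.
Anion: 2 × 2 + 2 = 6 π electrons → 4(1)+2, aromatic.

The anion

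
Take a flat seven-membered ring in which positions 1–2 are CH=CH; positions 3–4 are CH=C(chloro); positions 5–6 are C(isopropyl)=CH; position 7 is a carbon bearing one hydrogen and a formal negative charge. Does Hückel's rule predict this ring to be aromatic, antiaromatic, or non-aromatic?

Antiaromatic

The p orbitals form a continuous loop: every atom in a ring double bond is sp² and brings one electron to the p orbital; the carbanion's lone pair occupies the p orbital. The ring is fully conjugated.
Counting π electrons: 3 × 2 = 6 from the double-bond units + 2 from the CH(-) atom = 8.
8 = 4(2); a planar, fully conjugated 4n system is antiaromatic.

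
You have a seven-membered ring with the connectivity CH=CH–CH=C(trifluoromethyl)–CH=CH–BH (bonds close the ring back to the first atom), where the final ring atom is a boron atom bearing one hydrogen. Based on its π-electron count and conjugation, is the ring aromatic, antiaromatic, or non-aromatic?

Aromatic

Every ring atom contributes a p orbital perpendicular to the ring (each doubly-bonded ring atom is sp² with one p-orbital electron; the boron has an empty p orbital), so the π system is cyclic and fully conjugated.
Counting π electrons: 3 × 2 = 6 from the double-bond units + 0 from the BH atom = 6.
With 6 π electrons (n = 1), the Hückel 4n+2 condition holds.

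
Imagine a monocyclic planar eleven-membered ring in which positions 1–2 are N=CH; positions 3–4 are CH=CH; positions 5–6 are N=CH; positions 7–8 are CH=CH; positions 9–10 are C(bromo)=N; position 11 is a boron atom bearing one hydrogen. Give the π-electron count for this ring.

Check conjugation: every atom in a ring double bond is sp² and brings one electron to the p orbital; each =N– nitrogen is pyridine-type (lone pair in the sp² plane, one electron in the p orbital); the boron has an empty p orbital — every position has a p orbital, so the cyclic π system is continuous.
Counting π electrons: 5 × 2 = 10 from the double-bond units + 0 from the BH atom = 10.

10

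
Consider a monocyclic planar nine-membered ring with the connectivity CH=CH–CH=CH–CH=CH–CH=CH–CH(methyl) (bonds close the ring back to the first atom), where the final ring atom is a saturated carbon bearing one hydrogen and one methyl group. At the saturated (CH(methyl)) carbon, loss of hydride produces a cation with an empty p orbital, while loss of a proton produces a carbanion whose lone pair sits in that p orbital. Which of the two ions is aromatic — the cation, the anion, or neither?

The anion

In either ion the ring is fully conjugated: every atom, including the new sp² carbon, supplies a p orbital.
Cation: 4 × 2 + 0 = 8 π electrons → 4(2), antiaromatic.
Anion: 4 × 2 + 2 = 10 π electrons → 4(2)+2, aromatic.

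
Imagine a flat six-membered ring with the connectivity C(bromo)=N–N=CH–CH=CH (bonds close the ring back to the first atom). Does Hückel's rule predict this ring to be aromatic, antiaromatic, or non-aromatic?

Aromatic

All ring atoms are sp² and supply a p orbital to the ring (each doubly-bonded ring atom is sp² with one p-orbital electron; each =N– nitrogen is pyridine-type (lone pair in the sp² plane, one electron in the p orbital)); the conjugation is uninterrupted.
π-electron count: 3 × 2 = 6 from the 3 double-bond units.
That gives a 4n+2 count (6, n = 1).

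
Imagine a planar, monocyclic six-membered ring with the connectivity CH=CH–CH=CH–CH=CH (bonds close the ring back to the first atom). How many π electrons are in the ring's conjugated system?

Every ring atom contributes a p orbital perpendicular to the ring (every atom in a ring double bond is sp² and brings one electron to the p orbital), so the π system is cyclic and fully conjugated.
Adding the contributions, 3 × 2 = 6 from the 3 double-bond units.
(The species described is benzene.)

6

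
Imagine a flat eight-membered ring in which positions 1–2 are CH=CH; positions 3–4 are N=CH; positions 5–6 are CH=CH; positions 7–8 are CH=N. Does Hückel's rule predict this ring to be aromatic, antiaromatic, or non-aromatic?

Check conjugation: each doubly-bonded ring atom is sp² with one p-orbital electron; the doubly-bonded nitrogens are pyridine-type — their lone pairs lie in the ring plane, leaving one electron in the p orbital — every position has a p orbital, so the cyclic π system is continuous.
Adding the contributions, 4 × 2 = 8 from the 4 double-bond units.
8 is a 4n count (n = 2), so the planar conjugated ring is antiaromatic.

Antiaromatic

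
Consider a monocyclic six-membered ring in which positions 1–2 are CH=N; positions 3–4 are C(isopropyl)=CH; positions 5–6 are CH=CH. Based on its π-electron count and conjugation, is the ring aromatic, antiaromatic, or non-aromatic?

Aromatic

Every ring atom contributes a p orbital perpendicular to the ring (every atom in a ring double bond is sp² and brings one electron to the p orbital; the doubly-bonded nitrogens are pyridine-type — their lone pairs lie in the ring plane, leaving one electron in the p orbital), so the π system is cyclic and fully conjugated.
Tallying contributions gives 3 × 2 = 6 from the 3 double-bond units.
6 = 4(1) + 2, which satisfies Hückel's 4n+2 rule.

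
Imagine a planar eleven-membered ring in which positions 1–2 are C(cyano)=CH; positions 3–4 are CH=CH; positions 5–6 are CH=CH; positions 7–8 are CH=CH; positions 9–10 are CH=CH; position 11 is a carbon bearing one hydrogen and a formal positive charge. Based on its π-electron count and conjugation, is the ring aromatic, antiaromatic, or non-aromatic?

The p orbitals form a continuous loop: every atom in a ring double bond is sp² and brings one electron to the p orbital; the carbocation has an empty p orbital. The ring is fully conjugated.
Tallying contributions gives 5 × 2 = 10 from the double-bond units + 0 from the CH(+) atom = 10.
With 10 π electrons (n = 2), the Hückel 4n+2 condition holds.

Aromatic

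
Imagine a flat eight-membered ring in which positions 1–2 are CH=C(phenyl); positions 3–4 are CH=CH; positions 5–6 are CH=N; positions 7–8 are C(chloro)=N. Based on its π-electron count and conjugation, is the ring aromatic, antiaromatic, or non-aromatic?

Antiaromatic

The p orbitals form a continuous loop: every atom in a ring double bond is sp² and brings one electron to the p orbital; the doubly-bonded nitrogens are pyridine-type — their lone pairs lie in the ring plane, leaving one electron in the p orbital. The ring is fully conjugated.
π-electron count: 4 × 2 = 8 from the 4 double-bond units.
With 8 = 4·2 π electrons, Hückel's rule classifies the planar ring as antiaromatic.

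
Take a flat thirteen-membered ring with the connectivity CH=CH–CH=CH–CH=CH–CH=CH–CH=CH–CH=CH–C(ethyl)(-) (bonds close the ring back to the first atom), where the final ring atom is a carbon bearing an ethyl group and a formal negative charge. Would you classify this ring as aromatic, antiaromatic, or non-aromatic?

Aromatic

All ring atoms are sp² and supply a p orbital to the ring (each doubly-bonded ring atom is sp² with one p-orbital electron; the carbanion's lone pair occupies the p orbital); the conjugation is uninterrupted.
Adding the contributions, 6 × 2 = 12 from the double-bond units + 2 from the C(ethyl)(-) atom = 14.
14 = 4(3) + 2, which satisfies Hückel's 4n+2 rule.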